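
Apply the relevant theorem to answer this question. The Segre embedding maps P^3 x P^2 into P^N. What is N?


The Segre embedding maps P^m x P^n into P^N via
all products of coordinates from each factor.
N = (m+1)(n+1) - 1
N = (3+1)(2+1) - 1
N = 4*3 - 1
N = 12 - 1 = 11

11


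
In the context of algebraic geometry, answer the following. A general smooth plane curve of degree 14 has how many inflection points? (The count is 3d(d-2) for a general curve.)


For a general smooth plane curve C of degree d, the inflection points are
the intersection of C with its Hessian curve, which has degree 3(d-2).
By Bezout, the total intersection number is d * 3(d-2) = 14 * 36 = 504.
For a general curve every flex is ordinary, so each contributes
multiplicity 1 to C·Hess(C), and the number of distinct inflection
points is 3d(d-2).
Inflection points = 3*14*(14-2) = 3*14*12 = 504

504


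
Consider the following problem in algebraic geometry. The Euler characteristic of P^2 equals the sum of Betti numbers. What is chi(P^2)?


The complex projective space P^2 has one cell in each even real dimension 0, 2, ..., 4.
The cohomology groups are H^{2k}(P^2) = Z for k = 0,...,2, and 0 otherwise.
Euler characteristic = sum of Betti numbers = 1 per even-dimensional cohomology group.
chi(P^2) = 2 + 1 = 3

3


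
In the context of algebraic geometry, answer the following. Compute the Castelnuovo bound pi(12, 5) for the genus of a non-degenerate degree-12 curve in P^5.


Castelnuovo's bound: write d - 1 = m(r-1) + epsilon with 0 <= epsilon < r-1.
d - 1 = 12 - 1 = 11
r - 1 = 5 - 1 = 4
11 = 2*4 + 3, so m = 2, epsilon = 3
pi(d, r) = m(m-1)(r-1)/2 + m*epsilon
= 2*1*4/2 + 2*3
= 8/2 + 6
= 4 + 6 = 10

10


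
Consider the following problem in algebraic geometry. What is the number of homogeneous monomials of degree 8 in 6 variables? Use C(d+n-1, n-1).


The number of degree-8 monomials in 6 variables is C(d+n-1, n-1).
= C(8+6-1, 6-1) = C(13, 5)
= 1287

1287


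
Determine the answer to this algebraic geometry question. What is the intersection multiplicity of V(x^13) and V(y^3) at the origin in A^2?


The intersection multiplicity of V(x^a) and V(y^b) at the origin is:
I(O; V(x^13), V(y^3)) = dim_k(k[x,y]/(x^13, y^3))
A basis for k[x,y]/(x^13, y^3) is the set of monomials x^i * y^j
where 0 <= i < 13 and 0 <= j < 3.
The number of such monomials is 13 * 3 = 39

39


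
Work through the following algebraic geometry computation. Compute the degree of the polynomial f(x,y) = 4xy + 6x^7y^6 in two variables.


Examine each term for its total degree (sum of exponents).
  Term '4xy' has total degree 1+1 = 2.
  Term '6x^7y^6' has total degree 7+6 = 13.
The maximum total degree among all terms is 13.

13


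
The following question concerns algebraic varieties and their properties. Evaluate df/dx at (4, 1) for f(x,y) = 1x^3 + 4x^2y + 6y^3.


df/dx = 3*1*x^2 + 2*4*x^1*y
At (4,1): 3*1*4^2 + 2*4*4^1*1
= 48 + 32
= 80

80


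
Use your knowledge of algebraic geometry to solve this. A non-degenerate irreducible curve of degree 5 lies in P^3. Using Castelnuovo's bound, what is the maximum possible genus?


Castelnuovo's bound: write d - 1 = m(r-1) + epsilon with 0 <= epsilon < r-1.
d - 1 = 5 - 1 = 4
r - 1 = 3 - 1 = 2
4 = 2*2 + 0, so m = 2, epsilon = 0
pi(d, r) = m(m-1)(r-1)/2 + m*epsilon
= 2*1*2/2 + 2*0
= 4/2 + 0
= 2 + 0 = 2

2


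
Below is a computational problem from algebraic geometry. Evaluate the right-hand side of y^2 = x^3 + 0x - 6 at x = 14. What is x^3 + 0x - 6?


Compute x^3 + 0x - 6 at x = 14:
x^3 = 14^3 = 2744
0*x = 0*14 = 0
Sum: 2744 + 0 - 6 = 2738

2738


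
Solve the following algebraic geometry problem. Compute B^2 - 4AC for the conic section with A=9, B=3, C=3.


The discriminant of a conic Ax^2 + Bxy + Cy^2 + ... = 0 is B^2 - 4AC.
B^2 = 3^2 = 9
4AC = 4*9*3 = 108
Discriminant = 9 - 108 = -99

-99


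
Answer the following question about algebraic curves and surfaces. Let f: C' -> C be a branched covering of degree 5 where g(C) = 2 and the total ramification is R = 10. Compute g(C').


Riemann-Hurwitz formula: 2g' - 2 = d(2g - 2) + R
Given: d = 5, g = 2, R = 10
2g' - 2 = 5*(2*2 - 2) + 10
2g' - 2 = 5*2 + 10
2g' - 2 = 10 + 10 = 20
2g' = 22
g' = 11

11


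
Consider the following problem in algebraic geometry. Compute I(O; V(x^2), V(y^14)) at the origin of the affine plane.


The intersection multiplicity of V(x^a) and V(y^b) at the origin is:
I(O; V(x^2), V(y^14)) = dim_k(k[x,y]/(x^2, y^14))
A basis for k[x,y]/(x^2, y^14) is the set of monomials x^i * y^j
where 0 <= i < 2 and 0 <= j < 14.
The number of such monomials is 2 * 14 = 28

28


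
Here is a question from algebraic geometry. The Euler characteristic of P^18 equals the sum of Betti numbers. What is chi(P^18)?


The complex projective space P^18 has one cell in each even real dimension 0, 2, ..., 36.
The cohomology groups are H^{2k}(P^18) = Z for k = 0,...,18, and 0 otherwise.
Euler characteristic = sum of Betti numbers = 1 per even-dimensional cohomology group.
chi(P^18) = 18 + 1 = 19

19


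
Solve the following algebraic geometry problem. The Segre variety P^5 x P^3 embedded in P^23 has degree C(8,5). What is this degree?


The degree of the Segre variety P^5 x P^3 is C(m+n, m).
= C(8, 5)
= 56

56


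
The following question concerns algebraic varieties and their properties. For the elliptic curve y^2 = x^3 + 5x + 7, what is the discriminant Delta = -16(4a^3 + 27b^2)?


Compute each component:
4a^3 = 4*5^3 = 4*125 = 500
27b^2 = 27*7^2 = 27*49 = 1323
4a^3 + 27b^2 = 500 + 1323 = 1823
Delta = -16*1823 = -29168

-29168


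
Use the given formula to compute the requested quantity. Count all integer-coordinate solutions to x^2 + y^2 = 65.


Systematically check integer values of x where x^2 <= 65.
For each valid x, check if 65 - x^2 is a perfect square.
x=1: 65 - 1 = 64, sqrt = 8 (valid)
x=4: 65 - 16 = 49, sqrt = 7 (valid)
x=7: 65 - 49 = 16, sqrt = 4 (valid)
x=8: 65 - 64 = 1, sqrt = 1 (valid)
Total integer solutions found: 16

16


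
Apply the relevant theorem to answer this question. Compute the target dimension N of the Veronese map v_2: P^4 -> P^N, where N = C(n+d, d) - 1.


The Veronese embedding v_d: P^n -> P^N maps each point to all
degree-d monomials in n+1 homogeneous coordinates.
N = C(n+d, d) - 1
N = C(4+2, 2) - 1
N = C(6, 2) - 1
C(6, 2) = 15
N = 15 - 1 = 14

14


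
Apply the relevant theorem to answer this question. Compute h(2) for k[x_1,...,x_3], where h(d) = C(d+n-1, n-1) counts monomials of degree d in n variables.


The Hilbert function for the polynomial ring in 3 variables is:
h(d) = C(d+n-1, n-1)
h(2) = C(2+3-1, 3-1) = C(4, 2)
= 4! / (2! * 2!)
= 6

6


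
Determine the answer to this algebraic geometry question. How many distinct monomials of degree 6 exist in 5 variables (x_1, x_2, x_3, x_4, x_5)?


The number of degree-6 monomials in 5 variables is C(d+n-1, n-1).
= C(6+5-1, 5-1) = C(10, 4)
= 210

210


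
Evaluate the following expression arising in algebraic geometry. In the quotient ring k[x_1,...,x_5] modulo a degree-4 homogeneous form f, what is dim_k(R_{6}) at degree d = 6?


For R = k[x_1,...,x_n]/(f) with f homogeneous of degree e:
The Hilbert series is (1 - t^e)/(1 - t)^n.
So h(d) = C(d+n-1, n-1) - C(d-e+n-1, n-1) for d >= e.
With n=5, e=4, d=6:
C(6+5-1, 5-1) = C(10, 4) = 210
C(6-4+5-1, 5-1) = C(6, 4) = 15
h(6) = 210 - 15 = 195

195


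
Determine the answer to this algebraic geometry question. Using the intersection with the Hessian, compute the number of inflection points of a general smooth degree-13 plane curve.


For a general smooth plane curve C of degree d, the inflection points are
the intersection of C with its Hessian curve, which has degree 3(d-2).
By Bezout, the total intersection number is d * 3(d-2) = 13 * 33 = 429.
For a general curve every flex is ordinary, so each contributes
multiplicity 1 to C·Hess(C), and the number of distinct inflection
points is 3d(d-2).
Inflection points = 3*13*(13-2) = 3*13*11 = 429

429


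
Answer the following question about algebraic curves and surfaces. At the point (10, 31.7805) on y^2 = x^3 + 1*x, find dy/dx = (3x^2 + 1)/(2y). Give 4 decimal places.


Using implicit differentiation of y^2 = x^3 + 1*x:
2y * dy/dx = 3x^2 + 1
dy/dx = (3x^2 + 1)/(2y)
Numerator: 3*10^2 + 1 = 301
Denominator: 2*31.7805 = 63.561
dy/dx = 301/63.561 = 4.7356

4.7356


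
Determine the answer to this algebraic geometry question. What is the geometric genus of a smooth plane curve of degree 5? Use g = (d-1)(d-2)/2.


Using the genus formula for smooth plane curves:
g = (d-1)(d-2)/2
g = (5-1)(5-2)/2
g = 4*3/2
g = 12/2 = 6

6


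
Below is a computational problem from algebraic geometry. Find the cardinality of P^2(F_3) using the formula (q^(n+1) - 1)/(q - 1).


P^2(F_3) has (q^(n+1) - 1)/(q - 1) points.
= 3^2 + 3^1 + 3^0
= 9 + 3 + 1
= 13

13


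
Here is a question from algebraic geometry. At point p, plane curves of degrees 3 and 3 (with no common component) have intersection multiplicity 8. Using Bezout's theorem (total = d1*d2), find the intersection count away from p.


By Bezout's theorem, the total intersection number is d1 * d2.
Total = 3 * 3 = 9
Intersection multiplicity at p = 8
Remaining intersections = 9 - 8 = 1

1


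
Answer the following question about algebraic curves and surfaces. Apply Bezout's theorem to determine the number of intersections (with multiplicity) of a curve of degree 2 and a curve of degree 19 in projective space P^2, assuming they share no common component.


Bezout's theorem states the intersection count equals the product of degrees.
Intersection count = 2 * 19 = 38

38


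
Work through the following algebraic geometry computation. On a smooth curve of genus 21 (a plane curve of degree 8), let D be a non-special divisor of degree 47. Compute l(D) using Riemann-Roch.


First, compute the genus of a smooth plane curve of degree 8:
g = (d-1)(d-2)/2 = (8-1)(8-2)/2 = 21
For a non-special divisor D (i.e., h^1(D) = 0), Riemann-Roch gives:
l(D) = deg(D) - g + 1
Since deg(D) = 47 >= 2g - 1 = 41, D is non-special.
l(D) = 47 - 21 + 1 = 27

27


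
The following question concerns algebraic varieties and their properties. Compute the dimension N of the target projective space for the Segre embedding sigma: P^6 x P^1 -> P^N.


The Segre embedding maps P^m x P^n into P^N via
all products of coordinates from each factor.
N = (m+1)(n+1) - 1
N = (6+1)(1+1) - 1
N = 7*2 - 1
N = 14 - 1 = 13

13


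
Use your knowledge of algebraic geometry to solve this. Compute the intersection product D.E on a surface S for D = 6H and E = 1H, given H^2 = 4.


Using bilinearity of the intersection pairing on a surface S:
(aH).(bH) = ab * (H.H)
We have H^2 = 4.
D.E = (6H).(1H) = 6*1*4
= 6*4
= 24

24


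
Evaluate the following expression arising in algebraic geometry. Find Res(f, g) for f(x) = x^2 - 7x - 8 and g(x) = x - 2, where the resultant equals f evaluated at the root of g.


For Res(f, x - c), we evaluate f at x = c.
f(2) = 2^2 - 7*2 - 8
= 4 - 14 - 8
= -10 - 8 = -18
Res(f, g) = -18

-18


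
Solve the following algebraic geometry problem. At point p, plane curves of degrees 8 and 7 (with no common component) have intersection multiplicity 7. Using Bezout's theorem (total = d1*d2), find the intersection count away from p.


By Bezout's theorem, the total intersection number is d1 * d2.
Total = 8 * 7 = 56
Intersection multiplicity at p = 7
Remaining intersections = 56 - 7 = 49

49


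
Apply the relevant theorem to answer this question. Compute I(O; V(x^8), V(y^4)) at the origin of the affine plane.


The intersection multiplicity of V(x^a) and V(y^b) at the origin is:
I(O; V(x^8), V(y^4)) = dim_k(k[x,y]/(x^8, y^4))
A basis for k[x,y]/(x^8, y^4) is the set of monomials x^i * y^j
where 0 <= i < 8 and 0 <= j < 4.
The number of such monomials is 8 * 4 = 32

32


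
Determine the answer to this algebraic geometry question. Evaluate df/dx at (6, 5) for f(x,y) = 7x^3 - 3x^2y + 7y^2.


df/dx = 3*7*x^2 + 2*(-3)*x^1*y
At (6,5): 3*7*6^2 + 2*(-3)*6^1*5
= 756 - 180
= 576

576


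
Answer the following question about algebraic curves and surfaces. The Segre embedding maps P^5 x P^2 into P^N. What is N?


The Segre embedding maps P^m x P^n into P^N via
all products of coordinates from each factor.
N = (m+1)(n+1) - 1
N = (5+1)(2+1) - 1
N = 6*3 - 1
N = 18 - 1 = 17

17


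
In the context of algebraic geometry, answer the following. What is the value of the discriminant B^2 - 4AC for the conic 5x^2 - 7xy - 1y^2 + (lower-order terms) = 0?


The discriminant of a conic Ax^2 + Bxy + Cy^2 + ... = 0 is B^2 - 4AC.
B^2 = (-7)^2 = 49
4AC = 4*5*(-1) = -20
Discriminant = 49 + 20 = 69

69


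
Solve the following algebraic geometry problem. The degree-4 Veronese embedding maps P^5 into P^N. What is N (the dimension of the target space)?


The Veronese embedding v_d: P^n -> P^N maps each point to all
degree-d monomials in n+1 homogeneous coordinates.
N = C(n+d, d) - 1
N = C(5+4, 4) - 1
N = C(9, 4) - 1
C(9, 4) = 126
N = 126 - 1 = 125

125


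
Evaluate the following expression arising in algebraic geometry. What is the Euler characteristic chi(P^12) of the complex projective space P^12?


The complex projective space P^12 has one cell in each even real dimension 0, 2, ..., 24.
The cohomology groups are H^{2k}(P^12) = Z for k = 0,...,12, and 0 otherwise.
Euler characteristic = sum of Betti numbers = 1 per even-dimensional cohomology group.
chi(P^12) = 12 + 1 = 13

13


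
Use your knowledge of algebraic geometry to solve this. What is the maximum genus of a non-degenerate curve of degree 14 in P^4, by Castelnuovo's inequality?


Castelnuovo's bound: write d - 1 = m(r-1) + epsilon with 0 <= epsilon < r-1.
d - 1 = 14 - 1 = 13
r - 1 = 4 - 1 = 3
13 = 4*3 + 1, so m = 4, epsilon = 1
pi(d, r) = m(m-1)(r-1)/2 + m*epsilon
= 4*3*3/2 + 4*1
= 36/2 + 4
= 18 + 4 = 22

22


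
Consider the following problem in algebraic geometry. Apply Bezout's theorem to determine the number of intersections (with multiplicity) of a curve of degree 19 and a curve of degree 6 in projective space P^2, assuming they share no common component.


Bezout's theorem states the intersection count equals the product of degrees.
Intersection count = 19 * 6 = 114

114


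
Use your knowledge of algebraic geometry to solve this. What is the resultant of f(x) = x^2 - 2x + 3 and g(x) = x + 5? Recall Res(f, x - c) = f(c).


For Res(f, x - c), we evaluate f at x = c.
f(-5) = (-5)^2 - 2*(-5) + 3
= 25 + 10 + 3
= 35 + 3 = 38
Res(f, g) = 38

38


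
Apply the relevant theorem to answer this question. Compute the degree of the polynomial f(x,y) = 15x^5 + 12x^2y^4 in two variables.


Examine each term for its total degree (sum of exponents).
  Term '15x^5' has total degree 5+0 = 5.
  Term '12x^2y^4' has total degree 2+4 = 6.
The maximum total degree among all terms is 6.

6


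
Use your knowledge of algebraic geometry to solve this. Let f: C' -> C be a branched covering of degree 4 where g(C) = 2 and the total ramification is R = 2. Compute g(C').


Riemann-Hurwitz formula: 2g' - 2 = d(2g - 2) + R
Given: d = 4, g = 2, R = 2
2g' - 2 = 4*(2*2 - 2) + 2
2g' - 2 = 4*2 + 2
2g' - 2 = 8 + 2 = 10
2g' = 12
g' = 6

6


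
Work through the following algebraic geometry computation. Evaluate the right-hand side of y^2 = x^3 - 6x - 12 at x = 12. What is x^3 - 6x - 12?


Compute x^3 - 6x - 12 at x = 12:
x^3 = 12^3 = 1728
(-6)*x = (-6)*12 = -72
Sum: 1728 - 72 - 12 = 1644

1644


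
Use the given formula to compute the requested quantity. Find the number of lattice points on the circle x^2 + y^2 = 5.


Systematically check integer values of x where x^2 <= 5.
For each valid x, check if 5 - x^2 is a perfect square.
x=1: 5 - 1 = 4, sqrt = 2 (valid)
x=2: 5 - 4 = 1, sqrt = 1 (valid)
Total integer solutions found: 8

8


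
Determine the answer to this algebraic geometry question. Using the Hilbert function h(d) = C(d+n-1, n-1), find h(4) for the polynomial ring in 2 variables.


The Hilbert function for the polynomial ring in 2 variables is:
h(d) = C(d+n-1, n-1)
h(4) = C(4+2-1, 2-1) = C(5, 1)
= 5! / (1! * 4!)
= 5

5


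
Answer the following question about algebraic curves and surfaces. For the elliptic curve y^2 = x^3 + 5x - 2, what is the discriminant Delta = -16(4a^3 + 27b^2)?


Compute each component:
4a^3 = 4*5^3 = 4*125 = 500
27b^2 = 27*(-2)^2 = 27*4 = 108
4a^3 + 27b^2 = 500 + 108 = 608
Delta = -16*608 = -9728

-9728


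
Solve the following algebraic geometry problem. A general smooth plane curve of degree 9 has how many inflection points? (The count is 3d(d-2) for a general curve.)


For a general smooth plane curve C of degree d, the inflection points are
the intersection of C with its Hessian curve, which has degree 3(d-2).
By Bezout, the total intersection number is d * 3(d-2) = 9 * 21 = 189.
For a general curve every flex is ordinary, so each contributes
multiplicity 1 to C·Hess(C), and the number of distinct inflection
points is 3d(d-2).
Inflection points = 3*9*(9-2) = 3*9*7 = 189

189


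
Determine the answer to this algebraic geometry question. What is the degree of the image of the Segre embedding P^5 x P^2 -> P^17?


The degree of the Segre variety P^5 x P^2 is C(m+n, m).
= C(7, 5)
= 21

21


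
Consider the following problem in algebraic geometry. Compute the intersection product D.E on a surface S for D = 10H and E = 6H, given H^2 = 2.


Using bilinearity of the intersection pairing on a surface S:
(aH).(bH) = ab * (H.H)
We have H^2 = 2.
D.E = (10H).(6H) = 10*6*2
= 60*2
= 120

120


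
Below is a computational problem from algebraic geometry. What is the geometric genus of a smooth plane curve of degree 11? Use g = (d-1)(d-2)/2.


Using the genus formula for smooth plane curves:
g = (d-1)(d-2)/2
g = (11-1)(11-2)/2
g = 10*9/2
g = 90/2 = 45

45


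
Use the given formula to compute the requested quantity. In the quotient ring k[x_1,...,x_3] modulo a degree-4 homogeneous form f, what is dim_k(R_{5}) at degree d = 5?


For R = k[x_1,...,x_n]/(f) with f homogeneous of degree e:
The Hilbert series is (1 - t^e)/(1 - t)^n.
So h(d) = C(d+n-1, n-1) - C(d-e+n-1, n-1) for d >= e.
With n=3, e=4, d=5:
C(5+3-1, 3-1) = C(7, 2) = 21
C(5-4+3-1, 3-1) = C(3, 2) = 3
h(5) = 21 - 3 = 18

18


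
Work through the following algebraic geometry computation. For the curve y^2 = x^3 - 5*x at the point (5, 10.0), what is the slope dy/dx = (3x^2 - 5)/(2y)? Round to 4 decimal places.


Using implicit differentiation of y^2 = x^3 - 5*x:
2y * dy/dx = 3x^2 - 5
dy/dx = (3x^2 - 5)/(2y)
Numerator: 3*5^2 - 5 = 70
Denominator: 2*10.0 = 20.0
dy/dx = 70/20.0 = 3.5000

3.5000


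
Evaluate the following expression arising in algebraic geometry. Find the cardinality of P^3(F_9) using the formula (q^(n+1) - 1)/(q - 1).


P^3(F_9) has (q^(n+1) - 1)/(q - 1) points.
= 9^3 + 9^2 + 9^1 + 9^0
= 729 + 81 + 9 + 1
= 820

820


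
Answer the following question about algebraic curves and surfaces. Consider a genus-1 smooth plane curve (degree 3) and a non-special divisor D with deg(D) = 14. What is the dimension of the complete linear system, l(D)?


First, compute the genus of a smooth plane curve of degree 3:
g = (d-1)(d-2)/2 = (3-1)(3-2)/2 = 1
For a non-special divisor D (i.e., h^1(D) = 0), Riemann-Roch gives:
l(D) = deg(D) - g + 1
Since deg(D) = 14 >= 2g - 1 = 1, D is non-special.
l(D) = 14 - 1 + 1 = 14

14


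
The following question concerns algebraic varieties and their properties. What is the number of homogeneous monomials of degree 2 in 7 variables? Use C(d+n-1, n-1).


The number of degree-2 monomials in 7 variables is C(d+n-1, n-1).
= C(2+7-1, 7-1) = C(8, 6)
= 28

28


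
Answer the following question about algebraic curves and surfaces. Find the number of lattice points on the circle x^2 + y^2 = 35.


Systematically check integer values of x where x^2 <= 35.
For each valid x, check if 35 - x^2 is a perfect square.
Total integer solutions found: 0

0


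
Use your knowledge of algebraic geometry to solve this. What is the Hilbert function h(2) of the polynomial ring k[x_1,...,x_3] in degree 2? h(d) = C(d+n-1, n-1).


The Hilbert function for the polynomial ring in 3 variables is:
h(d) = C(d+n-1, n-1)
h(2) = C(2+3-1, 3-1) = C(4, 2)
= 4! / (2! * 2!)
= 6

6


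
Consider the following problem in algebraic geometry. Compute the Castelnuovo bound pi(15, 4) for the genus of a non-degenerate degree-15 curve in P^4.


Castelnuovo's bound: write d - 1 = m(r-1) + epsilon with 0 <= epsilon < r-1.
d - 1 = 15 - 1 = 14
r - 1 = 4 - 1 = 3
14 = 4*3 + 2, so m = 4, epsilon = 2
pi(d, r) = m(m-1)(r-1)/2 + m*epsilon
= 4*3*3/2 + 4*2
= 36/2 + 8
= 18 + 8 = 26

26


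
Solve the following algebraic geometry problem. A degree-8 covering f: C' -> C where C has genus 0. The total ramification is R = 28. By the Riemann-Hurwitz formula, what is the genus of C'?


Riemann-Hurwitz formula: 2g' - 2 = d(2g - 2) + R
Given: d = 8, g = 0, R = 28
2g' - 2 = 8*(2*0 - 2) + 28
2g' - 2 = 8*(-2) + 28
2g' - 2 = -16 + 28 = 12
2g' = 14
g' = 7

7


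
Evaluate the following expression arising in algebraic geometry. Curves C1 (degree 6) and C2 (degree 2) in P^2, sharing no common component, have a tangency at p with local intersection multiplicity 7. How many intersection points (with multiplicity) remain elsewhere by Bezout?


By Bezout's theorem, the total intersection number is d1 * d2.
Total = 6 * 2 = 12
Intersection multiplicity at p = 7
Remaining intersections = 12 - 7 = 5

5


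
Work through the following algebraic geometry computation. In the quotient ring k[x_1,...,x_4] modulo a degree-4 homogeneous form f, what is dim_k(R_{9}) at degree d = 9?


For R = k[x_1,...,x_n]/(f) with f homogeneous of degree e:
The Hilbert series is (1 - t^e)/(1 - t)^n.
So h(d) = C(d+n-1, n-1) - C(d-e+n-1, n-1) for d >= e.
With n=4, e=4, d=9:
C(9+4-1, 4-1) = C(12, 3) = 220
C(9-4+4-1, 4-1) = C(8, 3) = 56
h(9) = 220 - 56 = 164

164


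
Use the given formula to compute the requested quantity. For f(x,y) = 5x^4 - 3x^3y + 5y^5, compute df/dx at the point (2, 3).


df/dx = 4*5*x^3 + 3*(-3)*x^2*y
At (2,3): 4*5*2^3 + 3*(-3)*2^2*3
= 160 - 108
= 52

52


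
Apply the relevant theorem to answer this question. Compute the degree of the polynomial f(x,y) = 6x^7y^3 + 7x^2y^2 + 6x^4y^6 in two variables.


Examine each term for its total degree (sum of exponents).
  Term '6x^7y^3' has total degree 7+3 = 10.
  Term '7x^2y^2' has total degree 2+2 = 4.
  Term '6x^4y^6' has total degree 4+6 = 10.
The maximum total degree among all terms is 10.

10


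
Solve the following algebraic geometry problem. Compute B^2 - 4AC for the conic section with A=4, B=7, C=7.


The discriminant of a conic Ax^2 + Bxy + Cy^2 + ... = 0 is B^2 - 4AC.
B^2 = 7^2 = 49
4AC = 4*4*7 = 112
Discriminant = 49 - 112 = -63

-63


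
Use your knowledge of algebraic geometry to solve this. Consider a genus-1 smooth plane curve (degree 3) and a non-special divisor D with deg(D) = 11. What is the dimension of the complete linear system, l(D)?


First, compute the genus of a smooth plane curve of degree 3:
g = (d-1)(d-2)/2 = (3-1)(3-2)/2 = 1
For a non-special divisor D (i.e., h^1(D) = 0), Riemann-Roch gives:
l(D) = deg(D) - g + 1
Since deg(D) = 11 >= 2g - 1 = 1, D is non-special.
l(D) = 11 - 1 + 1 = 11

11


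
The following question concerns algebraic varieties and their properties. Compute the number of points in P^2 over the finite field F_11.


P^2(F_11) has (q^(n+1) - 1)/(q - 1) points.
= 11^2 + 11^1 + 11^0
= 121 + 11 + 1
= 133

133


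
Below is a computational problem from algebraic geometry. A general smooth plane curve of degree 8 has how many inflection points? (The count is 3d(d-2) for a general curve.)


For a general smooth plane curve C of degree d, the inflection points are
the intersection of C with its Hessian curve, which has degree 3(d-2).
By Bezout, the total intersection number is d * 3(d-2) = 8 * 18 = 144.
For a general curve every flex is ordinary, so each contributes
multiplicity 1 to C·Hess(C), and the number of distinct inflection
points is 3d(d-2).
Inflection points = 3*8*(8-2) = 3*8*6 = 144

144


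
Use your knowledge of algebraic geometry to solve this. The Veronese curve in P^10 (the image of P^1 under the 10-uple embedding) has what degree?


The rational normal curve in P^10 is the image of P^1 under the 10-uple Veronese.
A general hyperplane in P^10 pulls back to a degree-10 form on P^1, which has 10 zeros,
so the curve meets a general hyperplane in 10 points. Degree = 10.

10


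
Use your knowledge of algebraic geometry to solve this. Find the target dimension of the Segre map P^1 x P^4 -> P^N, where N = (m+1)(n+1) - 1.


The Segre embedding maps P^m x P^n into P^N via
all products of coordinates from each factor.
N = (m+1)(n+1) - 1
N = (1+1)(4+1) - 1
N = 2*5 - 1
N = 10 - 1 = 9

9


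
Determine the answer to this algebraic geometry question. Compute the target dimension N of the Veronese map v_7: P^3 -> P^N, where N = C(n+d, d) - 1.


The Veronese embedding v_d: P^n -> P^N maps each point to all
degree-d monomials in n+1 homogeneous coordinates.
N = C(n+d, d) - 1
N = C(3+7, 7) - 1
N = C(10, 7) - 1
C(10, 7) = 120
N = 120 - 1 = 119

119


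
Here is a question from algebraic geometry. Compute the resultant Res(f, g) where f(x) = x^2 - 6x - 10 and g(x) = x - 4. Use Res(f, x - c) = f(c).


For Res(f, x - c), we evaluate f at x = c.
f(4) = 4^2 - 6*4 - 10
= 16 - 24 - 10
= -8 - 10 = -18
Res(f, g) = -18

-18


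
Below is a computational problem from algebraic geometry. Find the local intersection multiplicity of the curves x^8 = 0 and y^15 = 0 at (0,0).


The intersection multiplicity of V(x^a) and V(y^b) at the origin is:
I(O; V(x^8), V(y^15)) = dim_k(k[x,y]/(x^8, y^15))
A basis for k[x,y]/(x^8, y^15) is the set of monomials x^i * y^j
where 0 <= i < 8 and 0 <= j < 15.
The number of such monomials is 8 * 15 = 120

120


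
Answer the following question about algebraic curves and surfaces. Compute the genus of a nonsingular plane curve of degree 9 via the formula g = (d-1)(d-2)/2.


Using the genus formula for smooth plane curves:
g = (d-1)(d-2)/2
g = (9-1)(9-2)/2
g = 8*7/2
g = 56/2 = 28

28


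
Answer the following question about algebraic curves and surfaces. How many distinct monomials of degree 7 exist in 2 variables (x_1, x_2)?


The number of degree-7 monomials in 2 variables is C(d+n-1, n-1).
= C(7+2-1, 2-1) = C(8, 1)
= 8

8


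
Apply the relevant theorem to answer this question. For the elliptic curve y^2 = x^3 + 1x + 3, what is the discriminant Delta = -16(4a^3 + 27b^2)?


Compute each component:
4a^3 = 4*1^3 = 4*1 = 4
27b^2 = 27*3^2 = 27*9 = 243
4a^3 + 27b^2 = 4 + 243 = 247
Delta = -16*247 = -3952

-3952


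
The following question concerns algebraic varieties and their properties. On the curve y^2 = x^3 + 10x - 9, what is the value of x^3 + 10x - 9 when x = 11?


Compute x^3 + 10x - 9 at x = 11:
x^3 = 11^3 = 1331
10*x = 10*11 = 110
Sum: 1331 + 110 - 9 = 1432

1432


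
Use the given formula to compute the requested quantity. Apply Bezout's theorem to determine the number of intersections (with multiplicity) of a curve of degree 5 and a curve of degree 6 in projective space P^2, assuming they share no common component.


Bezout's theorem states the intersection count equals the product of degrees.
Intersection count = 5 * 6 = 30

30


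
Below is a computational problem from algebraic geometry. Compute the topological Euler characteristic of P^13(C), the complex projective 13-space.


The complex projective space P^13 has one cell in each even real dimension 0, 2, ..., 26.
The cohomology groups are H^{2k}(P^13) = Z for k = 0,...,13, and 0 otherwise.
Euler characteristic = sum of Betti numbers = 1 per even-dimensional cohomology group.
chi(P^13) = 13 + 1 = 14

14


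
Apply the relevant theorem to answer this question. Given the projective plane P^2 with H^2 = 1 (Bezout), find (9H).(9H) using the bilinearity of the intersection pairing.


Using bilinearity of the intersection pairing on the projective plane P^2:
(aH).(bH) = ab * (H.H)
We have H^2 = 1 (Bezout).
D.E = (9H).(9H) = 9*9*1
= 81*1
= 81

81


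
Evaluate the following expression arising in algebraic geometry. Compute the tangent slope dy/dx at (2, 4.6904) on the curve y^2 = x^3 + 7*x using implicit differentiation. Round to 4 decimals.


Using implicit differentiation of y^2 = x^3 + 7*x:
2y * dy/dx = 3x^2 + 7
dy/dx = (3x^2 + 7)/(2y)
Numerator: 3*2^2 + 7 = 19
Denominator: 2*4.6904 = 9.3808
dy/dx = 19/9.3808 = 2.0254

2.0254


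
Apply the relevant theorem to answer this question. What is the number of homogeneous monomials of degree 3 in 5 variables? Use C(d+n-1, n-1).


The number of degree-3 monomials in 5 variables is C(d+n-1, n-1).
= C(3+5-1, 5-1) = C(7, 4)
= 35

35


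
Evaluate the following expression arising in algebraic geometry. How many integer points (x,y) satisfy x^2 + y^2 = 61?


Systematically check integer values of x where x^2 <= 61.
For each valid x, check if 61 - x^2 is a perfect square.
x=5: 61 - 25 = 36, sqrt = 6 (valid)
x=6: 61 - 36 = 25, sqrt = 5 (valid)
Total integer solutions found: 8

8


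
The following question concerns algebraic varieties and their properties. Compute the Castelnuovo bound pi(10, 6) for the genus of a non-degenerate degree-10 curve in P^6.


Castelnuovo's bound: write d - 1 = m(r-1) + epsilon with 0 <= epsilon < r-1.
d - 1 = 10 - 1 = 9
r - 1 = 6 - 1 = 5
9 = 1*5 + 4, so m = 1, epsilon = 4
pi(d, r) = m(m-1)(r-1)/2 + m*epsilon
= 1*0*5/2 + 1*4
= 0/2 + 4
= 0 + 4 = 4

4


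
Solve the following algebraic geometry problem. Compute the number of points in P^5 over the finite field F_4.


P^5(F_4) has (q^(n+1) - 1)/(q - 1) points.
= 4^5 + 4^4 + 4^3 + 4^2 + 4^1 + 4^0
= 1024 + 256 + 64 + 16 + 4 + 1
= 1365

1365


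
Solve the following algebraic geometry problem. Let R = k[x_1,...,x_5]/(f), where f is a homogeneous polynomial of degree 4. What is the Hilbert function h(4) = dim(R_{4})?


For R = k[x_1,...,x_n]/(f) with f homogeneous of degree e:
The Hilbert series is (1 - t^e)/(1 - t)^n.
So h(d) = C(d+n-1, n-1) - C(d-e+n-1, n-1) for d >= e.
With n=5, e=4, d=4:
C(4+5-1, 5-1) = C(8, 4) = 70
C(4-4+5-1, 5-1) = C(4, 4) = 1
h(4) = 70 - 1 = 69

69


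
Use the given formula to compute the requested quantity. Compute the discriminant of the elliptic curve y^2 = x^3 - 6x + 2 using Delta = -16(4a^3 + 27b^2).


Compute each component:
4a^3 = 4*(-6)^3 = 4*(-216) = -864
27b^2 = 27*2^2 = 27*4 = 108
4a^3 + 27b^2 = -864 + 108 = -756
Delta = -16*(-756) = 12096

12096


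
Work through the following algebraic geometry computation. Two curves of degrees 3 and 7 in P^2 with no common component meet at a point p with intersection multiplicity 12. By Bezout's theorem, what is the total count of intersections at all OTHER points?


By Bezout's theorem, the total intersection number is d1 * d2.
Total = 3 * 7 = 21
Intersection multiplicity at p = 12
Remaining intersections = 21 - 12 = 9

9


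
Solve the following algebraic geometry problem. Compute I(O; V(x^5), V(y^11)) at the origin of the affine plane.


The intersection multiplicity of V(x^a) and V(y^b) at the origin is:
I(O; V(x^5), V(y^11)) = dim_k(k[x,y]/(x^5, y^11))
A basis for k[x,y]/(x^5, y^11) is the set of monomials x^i * y^j
where 0 <= i < 5 and 0 <= j < 11.
The number of such monomials is 5 * 11 = 55

55


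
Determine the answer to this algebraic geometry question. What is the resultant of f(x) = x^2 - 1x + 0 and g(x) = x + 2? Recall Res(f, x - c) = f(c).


For Res(f, x - c), we evaluate f at x = c.
f(-2) = (-2)^2 - 1*(-2) + 0
= 4 + 2 + 0
= 6 + 0 = 6
Res(f, g) = 6

6


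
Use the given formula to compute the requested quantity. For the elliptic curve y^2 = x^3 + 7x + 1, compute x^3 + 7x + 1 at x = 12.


Compute x^3 + 7x + 1 at x = 12:
x^3 = 12^3 = 1728
7*x = 7*12 = 84
Sum: 1728 + 84 + 1 = 1813

1813


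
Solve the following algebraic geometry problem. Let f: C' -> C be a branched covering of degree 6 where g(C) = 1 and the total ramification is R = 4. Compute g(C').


Riemann-Hurwitz formula: 2g' - 2 = d(2g - 2) + R
Given: d = 6, g = 1, R = 4
2g' - 2 = 6*(2*1 - 2) + 4
2g' - 2 = 6*0 + 4
2g' - 2 = 0 + 4 = 4
2g' = 6
g' = 3

3


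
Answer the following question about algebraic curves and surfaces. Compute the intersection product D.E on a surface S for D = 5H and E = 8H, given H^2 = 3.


Using bilinearity of the intersection pairing on a surface S:
(aH).(bH) = ab * (H.H)
We have H^2 = 3.
D.E = (5H).(8H) = 5*8*3
= 40*3
= 120

120


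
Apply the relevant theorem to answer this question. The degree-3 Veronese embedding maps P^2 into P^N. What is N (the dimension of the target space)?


The Veronese embedding v_d: P^n -> P^N maps each point to all
degree-d monomials in n+1 homogeneous coordinates.
N = C(n+d, d) - 1
N = C(2+3, 3) - 1
N = C(5, 3) - 1
C(5, 3) = 10
N = 10 - 1 = 9

9


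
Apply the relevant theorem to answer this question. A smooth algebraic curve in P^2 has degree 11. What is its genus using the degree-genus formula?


Using the genus formula for smooth plane curves:
g = (d-1)(d-2)/2
g = (11-1)(11-2)/2
g = 10*9/2
g = 90/2 = 45

45


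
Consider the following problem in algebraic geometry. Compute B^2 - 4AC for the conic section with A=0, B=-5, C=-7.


The discriminant of a conic Ax^2 + Bxy + Cy^2 + ... = 0 is B^2 - 4AC.
B^2 = (-5)^2 = 25
4AC = 4*0*(-7) = 0
Discriminant = 25 + 0 = 25

25


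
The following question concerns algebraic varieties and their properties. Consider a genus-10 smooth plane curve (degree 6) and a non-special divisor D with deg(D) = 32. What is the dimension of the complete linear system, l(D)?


First, compute the genus of a smooth plane curve of degree 6:
g = (d-1)(d-2)/2 = (6-1)(6-2)/2 = 10
For a non-special divisor D (i.e., h^1(D) = 0), Riemann-Roch gives:
l(D) = deg(D) - g + 1
Since deg(D) = 32 >= 2g - 1 = 19, D is non-special.
l(D) = 32 - 10 + 1 = 23

23


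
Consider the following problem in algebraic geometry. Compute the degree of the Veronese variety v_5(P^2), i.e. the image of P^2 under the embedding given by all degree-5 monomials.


The Veronese variety v_5(P^2) has degree d^r.
d^r = 5^2 = 25

25


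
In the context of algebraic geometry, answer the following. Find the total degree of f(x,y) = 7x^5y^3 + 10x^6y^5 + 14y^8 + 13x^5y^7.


Examine each term for its total degree (sum of exponents).
  Term '7x^5y^3' has total degree 5+3 = 8.
  Term '10x^6y^5' has total degree 6+5 = 11.
  Term '14y^8' has total degree 0+8 = 8.
  Term '13x^5y^7' has total degree 5+7 = 12.
The maximum total degree among all terms is 12.

12


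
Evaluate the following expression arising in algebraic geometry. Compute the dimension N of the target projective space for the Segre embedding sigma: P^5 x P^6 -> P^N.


The Segre embedding maps P^m x P^n into P^N via
all products of coordinates from each factor.
N = (m+1)(n+1) - 1
N = (5+1)(6+1) - 1
N = 6*7 - 1
N = 42 - 1 = 41

41


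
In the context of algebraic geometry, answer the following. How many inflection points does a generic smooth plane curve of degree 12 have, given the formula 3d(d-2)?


For a general smooth plane curve C of degree d, the inflection points are
the intersection of C with its Hessian curve, which has degree 3(d-2).
By Bezout, the total intersection number is d * 3(d-2) = 12 * 30 = 360.
For a general curve every flex is ordinary, so each contributes
multiplicity 1 to C·Hess(C), and the number of distinct inflection
points is 3d(d-2).
Inflection points = 3*12*(12-2) = 3*12*10 = 360

360


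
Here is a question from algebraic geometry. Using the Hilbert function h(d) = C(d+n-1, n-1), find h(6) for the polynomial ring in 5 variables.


The Hilbert function for the polynomial ring in 5 variables is:
h(d) = C(d+n-1, n-1)
h(6) = C(6+5-1, 5-1) = C(10, 4)
= 10! / (4! * 6!)
= 210

210


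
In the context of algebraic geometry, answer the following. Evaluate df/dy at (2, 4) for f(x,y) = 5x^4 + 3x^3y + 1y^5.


df/dy = 3*x^3 + 5*1*y^4
At (2,4): 3*2^3 + 5*1*4^4
= 24 + 1280
= 1304

1304


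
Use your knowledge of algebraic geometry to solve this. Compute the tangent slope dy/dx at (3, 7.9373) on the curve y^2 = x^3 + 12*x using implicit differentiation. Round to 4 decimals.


Using implicit differentiation of y^2 = x^3 + 12*x:
2y * dy/dx = 3x^2 + 12
dy/dx = (3x^2 + 12)/(2y)
Numerator: 3*3^2 + 12 = 39
Denominator: 2*7.9373 = 15.8746
dy/dx = 39/15.8746 = 2.4568

2.4568


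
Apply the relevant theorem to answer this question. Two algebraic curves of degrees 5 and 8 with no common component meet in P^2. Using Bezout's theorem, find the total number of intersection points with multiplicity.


Bezout's theorem states the intersection count equals the product of degrees.
Intersection count = 5 * 8 = 40

40


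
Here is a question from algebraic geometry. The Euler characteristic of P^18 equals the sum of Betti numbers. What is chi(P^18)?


The complex projective space P^18 has one cell in each even real dimension 0, 2, ..., 36.
The cohomology groups are H^{2k}(P^18) = Z for k = 0,...,18, and 0 otherwise.
Euler characteristic = sum of Betti numbers = 1 per even-dimensional cohomology group.
chi(P^18) = 18 + 1 = 19

19


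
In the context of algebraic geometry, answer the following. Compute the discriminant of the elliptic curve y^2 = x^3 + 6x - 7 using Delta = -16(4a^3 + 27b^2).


Compute each component:
4a^3 = 4*6^3 = 4*216 = 864
27b^2 = 27*(-7)^2 = 27*49 = 1323
4a^3 + 27b^2 = 864 + 1323 = 2187
Delta = -16*2187 = -34992

-34992


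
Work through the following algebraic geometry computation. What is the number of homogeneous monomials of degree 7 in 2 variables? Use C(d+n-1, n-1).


The number of degree-7 monomials in 2 variables is C(d+n-1, n-1).
= C(7+2-1, 2-1) = C(8, 1)
= 8

8


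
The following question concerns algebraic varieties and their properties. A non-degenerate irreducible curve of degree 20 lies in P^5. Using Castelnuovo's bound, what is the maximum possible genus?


Castelnuovo's bound: write d - 1 = m(r-1) + epsilon with 0 <= epsilon < r-1.
d - 1 = 20 - 1 = 19
r - 1 = 5 - 1 = 4
19 = 4*4 + 3, so m = 4, epsilon = 3
pi(d, r) = m(m-1)(r-1)/2 + m*epsilon
= 4*3*4/2 + 4*3
= 48/2 + 12
= 24 + 12 = 36

36


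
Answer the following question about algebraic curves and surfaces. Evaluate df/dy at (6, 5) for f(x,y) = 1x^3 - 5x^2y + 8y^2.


df/dy = (-5)*x^2 + 2*8*y^1
At (6,5): (-5)*6^2 + 2*8*5^1
= -180 + 80
= -100

-100


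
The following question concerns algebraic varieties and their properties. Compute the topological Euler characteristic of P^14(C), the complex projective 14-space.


The complex projective space P^14 has one cell in each even real dimension 0, 2, ..., 28.
The cohomology groups are H^{2k}(P^14) = Z for k = 0,...,14, and 0 otherwise.
Euler characteristic = sum of Betti numbers = 1 per even-dimensional cohomology group.
chi(P^14) = 14 + 1 = 15

15


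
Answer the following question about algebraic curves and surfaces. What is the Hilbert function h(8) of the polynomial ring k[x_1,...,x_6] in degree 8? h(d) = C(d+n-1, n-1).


The Hilbert function for the polynomial ring in 6 variables is:
h(d) = C(d+n-1, n-1)
h(8) = C(8+6-1, 6-1) = C(13, 5)
= 13! / (5! * 8!)
= 1287

1287


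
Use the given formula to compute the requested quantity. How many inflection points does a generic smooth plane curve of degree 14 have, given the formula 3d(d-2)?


For a general smooth plane curve C of degree d, the inflection points are
the intersection of C with its Hessian curve, which has degree 3(d-2).
By Bezout, the total intersection number is d * 3(d-2) = 14 * 36 = 504.
For a general curve every flex is ordinary, so each contributes
multiplicity 1 to C·Hess(C), and the number of distinct inflection
points is 3d(d-2).
Inflection points = 3*14*(14-2) = 3*14*12 = 504

504
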